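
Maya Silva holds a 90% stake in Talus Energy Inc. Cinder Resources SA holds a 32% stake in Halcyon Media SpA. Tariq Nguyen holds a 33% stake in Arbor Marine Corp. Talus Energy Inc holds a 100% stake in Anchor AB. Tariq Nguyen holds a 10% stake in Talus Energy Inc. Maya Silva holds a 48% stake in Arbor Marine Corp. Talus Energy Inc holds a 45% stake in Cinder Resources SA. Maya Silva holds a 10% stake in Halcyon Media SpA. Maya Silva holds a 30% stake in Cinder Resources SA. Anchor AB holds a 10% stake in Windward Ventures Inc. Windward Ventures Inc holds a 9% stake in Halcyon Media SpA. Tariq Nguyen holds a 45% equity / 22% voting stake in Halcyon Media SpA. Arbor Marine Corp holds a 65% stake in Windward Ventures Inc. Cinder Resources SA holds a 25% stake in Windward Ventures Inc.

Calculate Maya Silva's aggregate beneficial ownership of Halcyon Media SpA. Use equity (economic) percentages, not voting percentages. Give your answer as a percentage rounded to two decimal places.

Maya reaches Halcyon along 7 paths.
Via Talus → Cinder: 90% × 45% × 32% = 12.96%.
Via Cinder: 30% × 32% = 9.6%.
Direct stake: 10% = 10%.
Via Talus → Cinder → Windward: 90% × 45% × 25% × 9% = 0.91125%.
Via Cinder → Windward: 30% × 25% × 9% = 0.675%.
Via Talus → Anchor → Windward: 90% × 100% × 10% × 9% = 0.81%.
Via Arbor → Windward: 48% × 65% × 9% = 2.808%.
Total: 12.96% + 9.6% + 10% + 0.91125% + 0.675% + 0.81% + 2.808% = 37.76425%.
Rounded: 37.76%.

37.76%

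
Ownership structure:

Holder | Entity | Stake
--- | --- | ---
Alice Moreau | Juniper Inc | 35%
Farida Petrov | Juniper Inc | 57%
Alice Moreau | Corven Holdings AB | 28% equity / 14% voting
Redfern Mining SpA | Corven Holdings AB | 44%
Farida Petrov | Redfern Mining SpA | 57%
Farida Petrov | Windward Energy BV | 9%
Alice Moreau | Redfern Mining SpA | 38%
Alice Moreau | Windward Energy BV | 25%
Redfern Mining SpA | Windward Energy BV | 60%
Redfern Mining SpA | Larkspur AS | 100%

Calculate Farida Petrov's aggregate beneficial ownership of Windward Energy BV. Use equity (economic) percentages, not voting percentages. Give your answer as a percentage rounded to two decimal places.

Farida reaches Windward along 2 paths.
Direct stake: 9% = 9%.
Via Redfern: 57% × 60% = 34.2%.
Total: 9% + 34.2% = 43.2%.
Rounded: 43.20%.

43.20%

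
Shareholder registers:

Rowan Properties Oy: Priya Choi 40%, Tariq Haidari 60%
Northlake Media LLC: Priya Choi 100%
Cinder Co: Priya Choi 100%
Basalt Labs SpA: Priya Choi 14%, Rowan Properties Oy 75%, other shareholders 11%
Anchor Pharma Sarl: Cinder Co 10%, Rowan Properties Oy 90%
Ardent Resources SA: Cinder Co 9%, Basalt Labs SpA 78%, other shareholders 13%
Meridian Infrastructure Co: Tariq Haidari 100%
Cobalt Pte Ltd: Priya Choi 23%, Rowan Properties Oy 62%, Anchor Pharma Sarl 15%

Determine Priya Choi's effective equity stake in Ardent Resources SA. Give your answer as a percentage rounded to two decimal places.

Priya reaches Ardent along 3 paths.
Via Cinder: 100% × 9% = 9%.
Via Basalt: 14% × 78% = 10.92%.
Via Rowan → Basalt: 40% × 75% × 78% = 23.4%.
Total: 9% + 10.92% + 23.4% = 43.32%.

43.32%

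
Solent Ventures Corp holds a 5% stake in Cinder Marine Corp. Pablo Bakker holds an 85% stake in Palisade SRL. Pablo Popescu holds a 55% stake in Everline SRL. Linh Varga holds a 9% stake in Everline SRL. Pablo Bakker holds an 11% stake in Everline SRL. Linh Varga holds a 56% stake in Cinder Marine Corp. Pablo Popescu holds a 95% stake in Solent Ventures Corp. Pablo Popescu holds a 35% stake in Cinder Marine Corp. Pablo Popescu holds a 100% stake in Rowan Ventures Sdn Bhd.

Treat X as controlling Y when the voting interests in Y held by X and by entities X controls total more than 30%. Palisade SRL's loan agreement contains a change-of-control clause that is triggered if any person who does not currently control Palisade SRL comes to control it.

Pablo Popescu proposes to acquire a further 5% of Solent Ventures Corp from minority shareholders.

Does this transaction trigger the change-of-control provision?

The purchase changes only Pablo Popescu's holdings, so Pablo Popescu is the only person who could newly come to control Palisade.
Pablo Popescu holds 55% of Everline, so Pablo Popescu controls Everline.
Pablo Popescu holds 100% of Rowan, so Pablo Popescu controls Rowan.
Pablo Popescu holds 95% of Solent, so Pablo Popescu controls Solent.
Pablo Popescu and Solent together hold 35% + 5% = 40% of Cinder, so Pablo Popescu controls Cinder.
Neither Pablo Popescu nor any entity Pablo Popescu controls holds any voting interest in Palisade.
So before the transaction, Pablo Popescu does not control Palisade.
After the purchase, Pablo Popescu's direct stake in Solent rises to 95% + 5% = 100%.
Pablo Popescu holds 100% of Solent, so Pablo Popescu controls Solent.
After the transaction, neither Pablo Popescu nor any entity Pablo Popescu controls holds a voting interest in Palisade, so Pablo Popescu still does not control it.
No new person acquires control, so the clause is not triggered.

No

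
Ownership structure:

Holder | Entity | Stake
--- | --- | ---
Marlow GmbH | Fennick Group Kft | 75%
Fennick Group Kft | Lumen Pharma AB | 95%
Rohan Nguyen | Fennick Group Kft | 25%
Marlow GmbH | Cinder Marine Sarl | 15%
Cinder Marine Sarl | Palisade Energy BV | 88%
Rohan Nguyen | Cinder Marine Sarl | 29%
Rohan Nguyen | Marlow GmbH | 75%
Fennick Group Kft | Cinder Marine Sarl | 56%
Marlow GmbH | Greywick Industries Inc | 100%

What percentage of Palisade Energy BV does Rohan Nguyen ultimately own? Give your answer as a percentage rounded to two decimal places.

75.46%

Rohan reaches Palisade along 4 paths.
Via Fennick → Cinder: 25% × 56% × 88% = 12.32%.
Via Marlow → Fennick → Cinder: 75% × 75% × 56% × 88% = 27.72%.
Via Marlow → Cinder: 75% × 15% × 88% = 9.9%.
Via Cinder: 29% × 88% = 25.52%.
Total: 12.32% + 27.72% + 9.9% + 25.52% = 75.46%.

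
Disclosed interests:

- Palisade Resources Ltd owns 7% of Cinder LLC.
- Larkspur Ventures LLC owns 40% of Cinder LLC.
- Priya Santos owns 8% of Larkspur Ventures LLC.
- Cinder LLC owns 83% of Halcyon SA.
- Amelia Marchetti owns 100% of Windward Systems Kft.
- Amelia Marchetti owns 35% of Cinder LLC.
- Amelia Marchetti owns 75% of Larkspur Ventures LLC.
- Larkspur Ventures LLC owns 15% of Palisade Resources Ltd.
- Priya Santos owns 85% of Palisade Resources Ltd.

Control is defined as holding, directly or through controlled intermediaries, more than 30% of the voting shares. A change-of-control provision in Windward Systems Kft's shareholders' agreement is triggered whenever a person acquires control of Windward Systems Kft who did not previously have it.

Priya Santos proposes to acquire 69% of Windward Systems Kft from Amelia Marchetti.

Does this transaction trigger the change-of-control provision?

Yes

The purchase adds only to Priya's holdings (Amelia's stake shrinks), so Priya is the only person who could newly come to control Windward.
Priya holds 85% of Palisade, so Priya controls Palisade.
Neither Priya nor any entity Priya controls holds any voting interest in Windward.
So before the transaction, Priya does not control Windward.
After the purchase, Priya holds 69% of Windward directly, and Amelia's stake falls to 31%.
Priya holds 69% of Windward, so Priya controls Windward.
Priya did not control Windward before and does after, so the clause is triggered.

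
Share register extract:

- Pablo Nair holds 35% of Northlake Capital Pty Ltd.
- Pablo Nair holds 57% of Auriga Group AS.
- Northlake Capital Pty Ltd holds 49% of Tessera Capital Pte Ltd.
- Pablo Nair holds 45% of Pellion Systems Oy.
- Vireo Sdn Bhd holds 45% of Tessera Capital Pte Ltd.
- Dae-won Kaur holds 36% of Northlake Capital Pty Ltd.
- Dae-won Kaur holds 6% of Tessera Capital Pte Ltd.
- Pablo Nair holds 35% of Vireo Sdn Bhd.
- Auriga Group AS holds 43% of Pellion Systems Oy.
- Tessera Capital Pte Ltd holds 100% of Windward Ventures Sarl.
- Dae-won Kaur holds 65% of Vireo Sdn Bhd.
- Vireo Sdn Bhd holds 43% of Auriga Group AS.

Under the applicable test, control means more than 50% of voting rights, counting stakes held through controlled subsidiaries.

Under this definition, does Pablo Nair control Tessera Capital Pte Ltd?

No

Pablo holds 57% of Auriga, so Pablo controls Auriga.
Auriga and Pablo together hold 43% + 45% = 88% of Pellion, so Pablo controls Pellion.
Neither Pablo nor any entity Pablo controls holds any voting interest in Tessera.
So Pablo does not control Tessera.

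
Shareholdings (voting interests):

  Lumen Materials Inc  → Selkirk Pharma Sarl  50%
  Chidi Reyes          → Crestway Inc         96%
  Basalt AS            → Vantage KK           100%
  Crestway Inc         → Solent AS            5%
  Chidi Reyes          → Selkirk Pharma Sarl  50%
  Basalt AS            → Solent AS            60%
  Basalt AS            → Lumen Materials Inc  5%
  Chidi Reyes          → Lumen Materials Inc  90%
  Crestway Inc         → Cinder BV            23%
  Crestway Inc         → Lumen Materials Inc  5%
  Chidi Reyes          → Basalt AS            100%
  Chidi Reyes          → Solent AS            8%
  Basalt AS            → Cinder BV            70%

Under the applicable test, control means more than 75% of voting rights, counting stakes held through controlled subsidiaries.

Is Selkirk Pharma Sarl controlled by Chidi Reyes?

Chidi holds 100% of Basalt, so Chidi controls Basalt.
Chidi holds 96% of Crestway, so Chidi controls Crestway.
Crestway and Chidi and Basalt together hold 5% + 90% + 5% = 100% of Lumen, so Chidi controls Lumen.
Lumen and Chidi together hold 50% + 50% = 100% of Selkirk, so Chidi controls Selkirk.

Yes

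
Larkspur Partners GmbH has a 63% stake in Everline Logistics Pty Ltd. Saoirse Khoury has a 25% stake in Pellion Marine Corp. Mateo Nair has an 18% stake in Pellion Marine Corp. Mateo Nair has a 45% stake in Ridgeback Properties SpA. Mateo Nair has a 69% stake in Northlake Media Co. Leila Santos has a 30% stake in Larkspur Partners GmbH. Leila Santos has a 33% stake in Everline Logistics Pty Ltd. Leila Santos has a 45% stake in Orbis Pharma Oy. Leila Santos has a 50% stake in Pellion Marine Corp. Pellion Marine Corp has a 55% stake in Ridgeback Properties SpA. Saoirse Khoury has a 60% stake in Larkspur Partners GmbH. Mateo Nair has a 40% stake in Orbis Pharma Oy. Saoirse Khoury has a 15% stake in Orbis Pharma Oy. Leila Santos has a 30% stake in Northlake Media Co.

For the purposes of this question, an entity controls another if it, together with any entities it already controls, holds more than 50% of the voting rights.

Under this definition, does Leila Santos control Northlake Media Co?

No

Leila's largest direct stake is 50% in Pellion, which does not meet the threshold, so Leila controls no company.
In Northlake, Leila's side holds only 30%, not > 50%.
So Leila does not control Northlake.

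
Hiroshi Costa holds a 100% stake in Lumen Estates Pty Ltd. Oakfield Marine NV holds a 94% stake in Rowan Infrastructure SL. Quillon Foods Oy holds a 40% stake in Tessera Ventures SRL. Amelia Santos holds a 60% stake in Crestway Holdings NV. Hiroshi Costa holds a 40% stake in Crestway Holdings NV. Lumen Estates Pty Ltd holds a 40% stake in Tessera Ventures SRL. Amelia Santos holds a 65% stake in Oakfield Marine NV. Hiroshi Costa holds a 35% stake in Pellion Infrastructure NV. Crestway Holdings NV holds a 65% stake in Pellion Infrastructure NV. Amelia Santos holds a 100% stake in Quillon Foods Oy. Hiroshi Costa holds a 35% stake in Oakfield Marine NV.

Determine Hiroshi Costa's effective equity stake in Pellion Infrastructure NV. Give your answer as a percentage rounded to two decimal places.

61.00%

Hiroshi reaches Pellion along 2 paths.
Via Crestway: 40% × 65% = 26%.
Direct stake: 35% = 35%.
Total: 26% + 35% = 61%.
Rounded: 61.00%.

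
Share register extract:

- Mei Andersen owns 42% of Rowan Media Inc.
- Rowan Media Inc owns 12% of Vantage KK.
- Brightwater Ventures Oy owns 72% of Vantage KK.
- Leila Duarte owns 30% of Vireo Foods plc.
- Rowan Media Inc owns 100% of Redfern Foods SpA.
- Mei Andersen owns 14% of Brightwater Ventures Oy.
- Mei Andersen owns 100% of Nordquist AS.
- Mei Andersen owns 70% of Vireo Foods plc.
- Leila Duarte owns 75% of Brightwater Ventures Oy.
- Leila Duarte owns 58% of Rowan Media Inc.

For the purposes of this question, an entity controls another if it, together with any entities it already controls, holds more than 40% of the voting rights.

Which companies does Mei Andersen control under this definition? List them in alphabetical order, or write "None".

Nordquist AS, Redfern Foods SpA, Rowan Media Inc, Vireo Foods plc

Mei holds 42% of Rowan, so Mei controls Rowan.
Mei holds 70% of Vireo, so Mei controls Vireo.
Mei holds 100% of Nordquist, so Mei controls Nordquist.
Rowan holds 100% of Redfern, so Mei controls Redfern.
No other company's threshold is met.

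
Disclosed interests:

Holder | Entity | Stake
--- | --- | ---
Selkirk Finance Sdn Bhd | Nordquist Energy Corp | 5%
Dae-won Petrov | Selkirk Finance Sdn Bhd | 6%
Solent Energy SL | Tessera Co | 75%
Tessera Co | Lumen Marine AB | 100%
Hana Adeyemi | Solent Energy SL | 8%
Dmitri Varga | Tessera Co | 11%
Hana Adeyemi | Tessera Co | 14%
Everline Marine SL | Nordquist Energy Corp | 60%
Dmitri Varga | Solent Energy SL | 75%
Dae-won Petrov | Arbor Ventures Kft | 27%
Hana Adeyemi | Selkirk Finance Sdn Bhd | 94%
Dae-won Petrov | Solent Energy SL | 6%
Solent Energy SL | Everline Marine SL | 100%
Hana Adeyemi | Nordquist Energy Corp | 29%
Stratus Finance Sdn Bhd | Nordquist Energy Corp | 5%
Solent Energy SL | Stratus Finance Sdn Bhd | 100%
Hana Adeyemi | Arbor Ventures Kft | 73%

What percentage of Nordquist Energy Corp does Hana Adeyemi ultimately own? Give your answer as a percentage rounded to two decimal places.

38.90%

Hana reaches Nordquist along 4 paths.
Direct stake: 29% = 29%.
Via Solent → Stratus: 8% × 100% × 5% = 0.4%.
Via Solent → Everline: 8% × 100% × 60% = 4.8%.
Via Selkirk: 94% × 5% = 4.7%.
Total: 29% + 0.4% + 4.8% + 4.7% = 38.9%.
Rounded: 38.90%.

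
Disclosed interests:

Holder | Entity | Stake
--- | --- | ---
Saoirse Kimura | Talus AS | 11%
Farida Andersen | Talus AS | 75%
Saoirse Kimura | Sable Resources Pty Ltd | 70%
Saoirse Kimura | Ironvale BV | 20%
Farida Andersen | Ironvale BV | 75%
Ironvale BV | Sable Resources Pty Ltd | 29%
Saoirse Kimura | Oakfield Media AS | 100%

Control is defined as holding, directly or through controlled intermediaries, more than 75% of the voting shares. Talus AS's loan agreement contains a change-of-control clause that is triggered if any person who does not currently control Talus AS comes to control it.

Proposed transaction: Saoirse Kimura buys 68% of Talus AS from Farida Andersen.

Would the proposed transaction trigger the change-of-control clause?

The purchase adds only to Saoirse's holdings (Farida's stake shrinks), so Saoirse is the only person who could newly come to control Talus.
Saoirse holds 100% of Oakfield, so Saoirse controls Oakfield.
In Talus, Saoirse's side holds only 11%, not > 75%.
So before the transaction, Saoirse does not control Talus.
After the purchase, Saoirse's direct stake in Talus rises to 11% + 68% = 79%, and Farida's stake falls to 7%.
Saoirse holds 79% of Talus, so Saoirse controls Talus.
Saoirse did not control Talus before and does after, so the clause is triggered.

Yes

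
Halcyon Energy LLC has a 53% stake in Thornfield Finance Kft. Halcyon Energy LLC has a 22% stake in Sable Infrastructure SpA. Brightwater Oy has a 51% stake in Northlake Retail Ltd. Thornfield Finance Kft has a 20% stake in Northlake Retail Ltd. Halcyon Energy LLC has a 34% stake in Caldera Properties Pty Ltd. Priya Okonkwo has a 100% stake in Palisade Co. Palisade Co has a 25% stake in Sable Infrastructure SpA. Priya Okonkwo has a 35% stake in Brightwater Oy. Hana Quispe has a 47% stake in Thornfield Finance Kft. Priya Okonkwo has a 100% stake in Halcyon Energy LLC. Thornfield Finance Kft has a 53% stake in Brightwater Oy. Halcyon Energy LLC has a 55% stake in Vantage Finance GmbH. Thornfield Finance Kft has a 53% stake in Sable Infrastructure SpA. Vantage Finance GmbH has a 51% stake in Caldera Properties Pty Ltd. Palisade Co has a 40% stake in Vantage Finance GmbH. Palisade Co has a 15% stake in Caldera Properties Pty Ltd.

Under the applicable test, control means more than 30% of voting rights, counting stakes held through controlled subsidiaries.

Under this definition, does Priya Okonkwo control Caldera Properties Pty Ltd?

Yes

Priya holds 100% of Halcyon, so Priya controls Halcyon.
Priya holds 100% of Palisade, so Priya controls Palisade.
Halcyon and Palisade together hold 55% + 40% = 95% of Vantage, so Priya controls Vantage.
Palisade and Vantage and Halcyon together hold 15% + 51% + 34% = 100% of Caldera, so Priya controls Caldera.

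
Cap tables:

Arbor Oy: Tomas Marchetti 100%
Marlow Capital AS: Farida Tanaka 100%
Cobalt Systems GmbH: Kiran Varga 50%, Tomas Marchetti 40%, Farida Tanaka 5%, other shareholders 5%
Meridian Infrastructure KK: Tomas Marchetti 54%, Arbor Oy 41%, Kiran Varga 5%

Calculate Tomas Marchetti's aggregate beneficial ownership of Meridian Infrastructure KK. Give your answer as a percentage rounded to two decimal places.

Tomas reaches Meridian along 2 paths.
Direct stake: 54% = 54%.
Via Arbor: 100% × 41% = 41%.
Total: 54% + 41% = 95%.
Rounded: 95.00%.

95.00%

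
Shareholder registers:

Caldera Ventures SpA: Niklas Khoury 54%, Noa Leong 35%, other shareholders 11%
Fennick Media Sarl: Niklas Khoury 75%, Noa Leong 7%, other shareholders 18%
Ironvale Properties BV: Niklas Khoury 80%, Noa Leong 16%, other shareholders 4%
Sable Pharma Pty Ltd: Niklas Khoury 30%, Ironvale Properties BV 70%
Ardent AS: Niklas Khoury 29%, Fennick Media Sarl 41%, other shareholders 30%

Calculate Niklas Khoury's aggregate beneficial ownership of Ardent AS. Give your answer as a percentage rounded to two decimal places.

Niklas reaches Ardent along 2 paths.
Direct stake: 29% = 29%.
Via Fennick: 75% × 41% = 30.75%.
Total: 29% + 30.75% = 59.75%.

59.75%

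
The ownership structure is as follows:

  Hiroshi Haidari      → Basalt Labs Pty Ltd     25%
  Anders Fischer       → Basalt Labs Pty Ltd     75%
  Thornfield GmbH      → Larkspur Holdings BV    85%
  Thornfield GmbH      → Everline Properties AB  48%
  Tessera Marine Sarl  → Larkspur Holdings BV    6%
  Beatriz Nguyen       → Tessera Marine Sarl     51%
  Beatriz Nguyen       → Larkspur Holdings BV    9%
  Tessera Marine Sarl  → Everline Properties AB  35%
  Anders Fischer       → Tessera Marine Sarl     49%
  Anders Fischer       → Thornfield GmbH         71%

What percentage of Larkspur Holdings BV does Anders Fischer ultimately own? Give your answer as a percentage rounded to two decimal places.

63.29%

Anders reaches Larkspur along 2 paths.
Via Tessera: 49% × 6% = 2.94%.
Via Thornfield: 71% × 85% = 60.35%.
Total: 2.94% + 60.35% = 63.29%.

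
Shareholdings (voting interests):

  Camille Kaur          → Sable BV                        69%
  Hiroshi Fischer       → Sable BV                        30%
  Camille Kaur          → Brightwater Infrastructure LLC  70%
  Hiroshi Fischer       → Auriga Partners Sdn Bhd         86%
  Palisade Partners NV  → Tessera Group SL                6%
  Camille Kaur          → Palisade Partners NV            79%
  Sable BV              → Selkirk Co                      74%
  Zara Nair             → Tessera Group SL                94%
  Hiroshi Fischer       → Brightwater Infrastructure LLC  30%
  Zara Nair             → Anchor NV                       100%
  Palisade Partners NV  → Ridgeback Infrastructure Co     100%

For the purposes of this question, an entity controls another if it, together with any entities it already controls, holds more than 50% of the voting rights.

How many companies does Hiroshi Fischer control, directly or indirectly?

1

Hiroshi holds 86% of Auriga, so Hiroshi controls Auriga.
No other company's threshold is met.
Hiroshi controls 1 company.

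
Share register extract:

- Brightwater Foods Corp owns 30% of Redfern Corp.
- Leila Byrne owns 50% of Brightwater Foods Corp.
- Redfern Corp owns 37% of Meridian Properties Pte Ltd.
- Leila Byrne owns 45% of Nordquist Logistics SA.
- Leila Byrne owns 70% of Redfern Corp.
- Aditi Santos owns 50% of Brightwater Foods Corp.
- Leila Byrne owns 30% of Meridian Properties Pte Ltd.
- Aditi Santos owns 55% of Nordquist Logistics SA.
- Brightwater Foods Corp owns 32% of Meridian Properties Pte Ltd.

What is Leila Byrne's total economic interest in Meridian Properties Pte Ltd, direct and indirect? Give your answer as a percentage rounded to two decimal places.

Leila reaches Meridian along 4 paths.
Via Brightwater → Redfern: 50% × 30% × 37% = 5.55%.
Via Redfern: 70% × 37% = 25.9%.
Via Brightwater: 50% × 32% = 16%.
Direct stake: 30% = 30%.
Total: 5.55% + 25.9% + 16% + 30% = 77.45%.

77.45%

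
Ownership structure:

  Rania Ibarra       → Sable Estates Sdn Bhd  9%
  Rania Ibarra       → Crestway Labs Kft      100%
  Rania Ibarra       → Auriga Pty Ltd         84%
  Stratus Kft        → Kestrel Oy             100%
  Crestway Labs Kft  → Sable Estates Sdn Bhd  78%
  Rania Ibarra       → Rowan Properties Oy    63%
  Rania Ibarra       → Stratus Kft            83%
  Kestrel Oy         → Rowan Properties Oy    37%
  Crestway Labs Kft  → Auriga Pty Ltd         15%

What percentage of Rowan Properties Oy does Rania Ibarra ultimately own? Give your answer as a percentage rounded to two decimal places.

Rania reaches Rowan along 2 paths.
Via Stratus → Kestrel: 83% × 100% × 37% = 30.71%.
Direct stake: 63% = 63%.
Total: 30.71% + 63% = 93.71%.

93.71%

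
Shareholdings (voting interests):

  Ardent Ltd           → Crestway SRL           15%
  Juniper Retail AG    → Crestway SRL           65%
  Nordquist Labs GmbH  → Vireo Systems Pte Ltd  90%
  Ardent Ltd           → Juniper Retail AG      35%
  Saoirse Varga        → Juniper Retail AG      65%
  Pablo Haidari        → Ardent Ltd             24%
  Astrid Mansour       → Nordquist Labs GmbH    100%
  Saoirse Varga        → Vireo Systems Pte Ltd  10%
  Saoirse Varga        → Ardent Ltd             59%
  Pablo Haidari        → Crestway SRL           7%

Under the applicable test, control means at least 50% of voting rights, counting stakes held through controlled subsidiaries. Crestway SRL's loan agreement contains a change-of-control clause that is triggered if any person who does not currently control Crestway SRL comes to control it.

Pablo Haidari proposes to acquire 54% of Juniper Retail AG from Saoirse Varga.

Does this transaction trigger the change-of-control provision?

The purchase adds only to Pablo's holdings (Saoirse's stake shrinks), so Pablo is the only person who could newly come to control Crestway.
Pablo's largest direct stake is 24% in Ardent, which does not meet the threshold, so Pablo controls no company.
In Crestway, Pablo's side holds only 7%, not ≥ 50%.
So before the transaction, Pablo does not control Crestway.
After the purchase, Pablo holds 54% of Juniper directly, and Saoirse's stake falls to 11%.
Pablo holds 54% of Juniper, so Pablo controls Juniper.
Pablo and Juniper together hold 7% + 65% = 72% of Crestway, so Pablo controls Crestway.
Pablo did not control Crestway before and does after, so the clause is triggered.

Yes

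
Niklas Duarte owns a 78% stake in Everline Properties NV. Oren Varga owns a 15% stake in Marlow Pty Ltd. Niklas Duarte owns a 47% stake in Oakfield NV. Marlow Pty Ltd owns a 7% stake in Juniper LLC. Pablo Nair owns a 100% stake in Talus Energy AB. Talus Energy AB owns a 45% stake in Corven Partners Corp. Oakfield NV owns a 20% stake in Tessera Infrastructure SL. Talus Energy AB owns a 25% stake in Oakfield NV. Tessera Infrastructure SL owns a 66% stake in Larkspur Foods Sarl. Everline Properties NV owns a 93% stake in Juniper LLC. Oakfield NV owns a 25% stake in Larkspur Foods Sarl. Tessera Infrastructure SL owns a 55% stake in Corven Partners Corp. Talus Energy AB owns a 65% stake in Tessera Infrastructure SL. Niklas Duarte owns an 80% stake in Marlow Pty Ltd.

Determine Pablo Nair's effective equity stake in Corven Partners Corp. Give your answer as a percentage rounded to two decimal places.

Pablo reaches Corven along 3 paths.
Via Talus → Tessera: 100% × 65% × 55% = 35.75%.
Via Talus → Oakfield → Tessera: 100% × 25% × 20% × 55% = 2.75%.
Via Talus: 100% × 45% = 45%.
Total: 35.75% + 2.75% + 45% = 83.5%.
Rounded: 83.50%.

83.50%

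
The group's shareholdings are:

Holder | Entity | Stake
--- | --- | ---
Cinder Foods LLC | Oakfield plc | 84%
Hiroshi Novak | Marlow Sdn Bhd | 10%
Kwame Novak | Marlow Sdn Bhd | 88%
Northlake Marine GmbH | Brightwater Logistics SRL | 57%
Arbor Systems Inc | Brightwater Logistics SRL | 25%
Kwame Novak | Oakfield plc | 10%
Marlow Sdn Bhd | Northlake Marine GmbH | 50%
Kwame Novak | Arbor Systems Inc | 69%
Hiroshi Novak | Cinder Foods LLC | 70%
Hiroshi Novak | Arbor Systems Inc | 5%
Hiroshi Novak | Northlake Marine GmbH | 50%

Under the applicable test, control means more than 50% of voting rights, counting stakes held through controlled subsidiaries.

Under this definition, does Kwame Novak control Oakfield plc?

No

Kwame holds 88% of Marlow, so Kwame controls Marlow.
Kwame holds 69% of Arbor, so Kwame controls Arbor.
In Oakfield, Kwame's side holds only 10%, not > 50%.
So Kwame does not control Oakfield.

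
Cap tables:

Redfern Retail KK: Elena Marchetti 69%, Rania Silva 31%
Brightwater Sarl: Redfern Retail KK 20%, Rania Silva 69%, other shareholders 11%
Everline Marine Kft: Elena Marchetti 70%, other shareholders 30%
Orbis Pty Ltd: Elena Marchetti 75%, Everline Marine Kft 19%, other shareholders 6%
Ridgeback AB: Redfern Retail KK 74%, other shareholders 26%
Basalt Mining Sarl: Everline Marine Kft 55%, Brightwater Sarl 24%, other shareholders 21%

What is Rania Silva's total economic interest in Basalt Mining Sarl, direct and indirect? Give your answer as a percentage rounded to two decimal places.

Rania reaches Basalt along 2 paths.
Via Redfern → Brightwater: 31% × 20% × 24% = 1.488%.
Via Brightwater: 69% × 24% = 16.56%.
Total: 1.488% + 16.56% = 18.048%.
Rounded: 18.05%.

18.05%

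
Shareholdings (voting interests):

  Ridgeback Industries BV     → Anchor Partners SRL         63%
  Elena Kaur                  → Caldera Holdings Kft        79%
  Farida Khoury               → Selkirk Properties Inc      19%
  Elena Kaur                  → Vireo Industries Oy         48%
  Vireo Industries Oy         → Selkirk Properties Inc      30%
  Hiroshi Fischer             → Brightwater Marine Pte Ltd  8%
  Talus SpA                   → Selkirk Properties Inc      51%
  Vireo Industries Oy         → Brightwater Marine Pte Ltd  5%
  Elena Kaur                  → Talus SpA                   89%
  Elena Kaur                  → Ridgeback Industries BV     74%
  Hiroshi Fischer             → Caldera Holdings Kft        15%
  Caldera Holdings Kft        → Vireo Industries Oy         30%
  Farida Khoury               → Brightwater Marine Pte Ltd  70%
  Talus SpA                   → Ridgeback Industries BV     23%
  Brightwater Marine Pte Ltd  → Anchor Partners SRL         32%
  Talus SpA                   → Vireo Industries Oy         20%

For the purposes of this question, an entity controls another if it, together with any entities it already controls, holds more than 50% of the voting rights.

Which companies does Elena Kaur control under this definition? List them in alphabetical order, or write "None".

Anchor Partners SRL, Caldera Holdings Kft, Ridgeback Industries BV, Selkirk Properties Inc, Talus SpA, Vireo Industries Oy

Elena holds 79% of Caldera, so Elena controls Caldera.
Elena holds 89% of Talus, so Elena controls Talus.
Caldera and Talus and Elena together hold 30% + 20% + 48% = 98% of Vireo, so Elena controls Vireo.
Talus and Elena together hold 23% + 74% = 97% of Ridgeback, so Elena controls Ridgeback.
Talus and Vireo together hold 51% + 30% = 81% of Selkirk, so Elena controls Selkirk.
Ridgeback holds 63% of Anchor, so Elena controls Anchor.
No other company's threshold is met.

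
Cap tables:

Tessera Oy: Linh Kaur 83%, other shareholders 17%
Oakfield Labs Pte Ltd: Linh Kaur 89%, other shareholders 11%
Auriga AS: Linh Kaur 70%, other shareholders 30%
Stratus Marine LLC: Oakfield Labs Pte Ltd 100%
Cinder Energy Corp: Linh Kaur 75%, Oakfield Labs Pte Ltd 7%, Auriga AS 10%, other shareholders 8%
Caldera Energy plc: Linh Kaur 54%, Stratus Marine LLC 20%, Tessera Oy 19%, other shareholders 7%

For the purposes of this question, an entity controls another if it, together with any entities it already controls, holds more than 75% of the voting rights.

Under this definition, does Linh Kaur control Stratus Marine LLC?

Linh holds 89% of Oakfield, so Linh controls Oakfield.
Oakfield holds 100% of Stratus, so Linh controls Stratus.

Yes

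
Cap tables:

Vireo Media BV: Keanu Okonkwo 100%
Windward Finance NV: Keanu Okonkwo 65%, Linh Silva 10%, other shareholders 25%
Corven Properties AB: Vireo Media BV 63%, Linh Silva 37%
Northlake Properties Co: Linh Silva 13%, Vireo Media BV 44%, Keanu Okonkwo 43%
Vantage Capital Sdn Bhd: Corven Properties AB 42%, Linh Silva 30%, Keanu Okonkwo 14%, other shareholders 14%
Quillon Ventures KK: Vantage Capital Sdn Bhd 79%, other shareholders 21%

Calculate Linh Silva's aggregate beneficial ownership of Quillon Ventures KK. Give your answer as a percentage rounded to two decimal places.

35.98%

Linh reaches Quillon along 2 paths.
Via Corven → Vantage: 37% × 42% × 79% = 12.2766%.
Via Vantage: 30% × 79% = 23.7%.
Total: 12.2766% + 23.7% = 35.9766%.
Rounded: 35.98%.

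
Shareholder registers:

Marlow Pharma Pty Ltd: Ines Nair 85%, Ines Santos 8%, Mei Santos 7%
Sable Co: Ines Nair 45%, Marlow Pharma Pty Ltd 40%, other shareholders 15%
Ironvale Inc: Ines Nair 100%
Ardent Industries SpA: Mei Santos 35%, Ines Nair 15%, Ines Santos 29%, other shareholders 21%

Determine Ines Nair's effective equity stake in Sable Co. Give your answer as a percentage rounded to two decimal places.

Ines Nair reaches Sable along 2 paths.
Direct stake: 45% = 45%.
Via Marlow: 85% × 40% = 34%.
Total: 45% + 34% = 79%.
Rounded: 79.00%.

79.00%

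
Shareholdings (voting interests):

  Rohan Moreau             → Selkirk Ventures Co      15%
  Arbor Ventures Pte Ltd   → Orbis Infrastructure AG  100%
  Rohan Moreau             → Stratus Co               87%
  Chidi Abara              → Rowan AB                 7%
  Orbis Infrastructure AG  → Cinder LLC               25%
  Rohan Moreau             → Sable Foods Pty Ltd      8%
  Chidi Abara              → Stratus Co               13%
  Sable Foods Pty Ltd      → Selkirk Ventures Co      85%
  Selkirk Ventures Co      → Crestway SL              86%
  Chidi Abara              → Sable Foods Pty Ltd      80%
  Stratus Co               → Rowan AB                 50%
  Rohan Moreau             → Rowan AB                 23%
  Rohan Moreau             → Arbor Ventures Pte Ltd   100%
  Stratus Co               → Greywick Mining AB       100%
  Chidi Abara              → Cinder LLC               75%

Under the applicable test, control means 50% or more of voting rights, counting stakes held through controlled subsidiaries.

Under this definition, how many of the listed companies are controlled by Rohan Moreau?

5

Rohan holds 87% of Stratus, so Rohan controls Stratus.
Stratus and Rohan together hold 50% + 23% = 73% of Rowan, so Rohan controls Rowan.
Rohan holds 100% of Arbor, so Rohan controls Arbor.
Arbor holds 100% of Orbis, so Rohan controls Orbis.
Stratus holds 100% of Greywick, so Rohan controls Greywick.
No other company's threshold is met.
Rohan controls 5 companies.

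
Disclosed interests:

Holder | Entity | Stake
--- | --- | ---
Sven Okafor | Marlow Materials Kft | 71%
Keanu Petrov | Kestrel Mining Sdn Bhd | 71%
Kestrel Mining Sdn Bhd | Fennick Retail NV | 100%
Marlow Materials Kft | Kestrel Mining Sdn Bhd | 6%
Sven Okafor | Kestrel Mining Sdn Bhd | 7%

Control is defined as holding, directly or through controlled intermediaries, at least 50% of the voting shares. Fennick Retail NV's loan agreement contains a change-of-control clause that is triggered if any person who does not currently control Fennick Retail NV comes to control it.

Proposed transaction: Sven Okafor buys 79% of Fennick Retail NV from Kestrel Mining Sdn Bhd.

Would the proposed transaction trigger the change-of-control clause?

The purchase adds only to Sven's holdings (Kestrel's stake shrinks), so Sven is the only person who could newly come to control Fennick.
Sven holds 71% of Marlow, so Sven controls Marlow.
Neither Sven nor any entity Sven controls holds any voting interest in Fennick.
So before the transaction, Sven does not control Fennick.
After the purchase, Sven holds 79% of Fennick directly, and Kestrel's stake falls to 21%.
Sven holds 79% of Fennick, so Sven controls Fennick.
Sven did not control Fennick before and does after, so the clause is triggered.

Yes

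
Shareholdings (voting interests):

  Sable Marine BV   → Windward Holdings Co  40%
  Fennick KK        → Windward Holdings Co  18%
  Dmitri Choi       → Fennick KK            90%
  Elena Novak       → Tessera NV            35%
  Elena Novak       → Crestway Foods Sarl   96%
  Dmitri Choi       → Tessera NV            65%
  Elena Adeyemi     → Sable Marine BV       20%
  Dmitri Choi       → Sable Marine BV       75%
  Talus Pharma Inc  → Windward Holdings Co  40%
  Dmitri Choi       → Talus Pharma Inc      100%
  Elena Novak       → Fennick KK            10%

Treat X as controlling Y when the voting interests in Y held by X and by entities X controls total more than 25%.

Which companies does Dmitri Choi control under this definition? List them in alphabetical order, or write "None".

Fennick KK, Sable Marine BV, Talus Pharma Inc, Tessera NV, Windward Holdings Co

Dmitri holds 90% of Fennick, so Dmitri controls Fennick.
Dmitri holds 75% of Sable, so Dmitri controls Sable.
Dmitri holds 100% of Talus, so Dmitri controls Talus.
Talus and Fennick and Sable together hold 40% + 18% + 40% = 98% of Windward, so Dmitri controls Windward.
Dmitri holds 65% of Tessera, so Dmitri controls Tessera.
No other company's threshold is met.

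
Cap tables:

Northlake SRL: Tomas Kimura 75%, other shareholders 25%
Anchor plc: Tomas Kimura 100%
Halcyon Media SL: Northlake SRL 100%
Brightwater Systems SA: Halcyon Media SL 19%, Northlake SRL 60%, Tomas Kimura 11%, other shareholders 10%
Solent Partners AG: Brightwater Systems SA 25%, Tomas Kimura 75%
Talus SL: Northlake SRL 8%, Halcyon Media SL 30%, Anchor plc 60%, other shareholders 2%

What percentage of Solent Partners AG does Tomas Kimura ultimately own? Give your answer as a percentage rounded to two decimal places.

92.56%

Tomas reaches Solent along 4 paths.
Via Northlake → Halcyon → Brightwater: 75% × 100% × 19% × 25% = 3.5625%.
Via Northlake → Brightwater: 75% × 60% × 25% = 11.25%.
Via Brightwater: 11% × 25% = 2.75%.
Direct stake: 75% = 75%.
Total: 3.5625% + 11.25% + 2.75% + 75% = 92.5625%.
Rounded: 92.56%.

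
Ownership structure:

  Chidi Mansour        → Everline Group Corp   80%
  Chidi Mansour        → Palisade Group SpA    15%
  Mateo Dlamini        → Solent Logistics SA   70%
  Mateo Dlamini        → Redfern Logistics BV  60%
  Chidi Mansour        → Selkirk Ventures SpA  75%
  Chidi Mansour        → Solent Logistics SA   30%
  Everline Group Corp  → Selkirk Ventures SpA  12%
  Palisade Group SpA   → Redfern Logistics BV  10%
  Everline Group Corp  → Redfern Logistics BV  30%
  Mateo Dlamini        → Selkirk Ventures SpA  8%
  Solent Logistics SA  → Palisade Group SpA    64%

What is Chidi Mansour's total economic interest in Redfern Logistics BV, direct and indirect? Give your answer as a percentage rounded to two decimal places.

27.42%

Chidi reaches Redfern along 3 paths.
Via Everline: 80% × 30% = 24%.
Via Solent → Palisade: 30% × 64% × 10% = 1.92%.
Via Palisade: 15% × 10% = 1.5%.
Total: 24% + 1.92% + 1.5% = 27.42%.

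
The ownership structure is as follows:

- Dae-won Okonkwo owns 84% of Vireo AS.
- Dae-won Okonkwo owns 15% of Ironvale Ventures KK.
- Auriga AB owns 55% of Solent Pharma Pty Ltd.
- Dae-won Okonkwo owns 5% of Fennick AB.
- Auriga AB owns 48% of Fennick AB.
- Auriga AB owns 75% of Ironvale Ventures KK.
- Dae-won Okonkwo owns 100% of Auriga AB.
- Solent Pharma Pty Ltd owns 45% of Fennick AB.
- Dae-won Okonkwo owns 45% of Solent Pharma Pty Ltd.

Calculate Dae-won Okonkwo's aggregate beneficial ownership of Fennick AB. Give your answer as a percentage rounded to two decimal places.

Dae-won reaches Fennick along 4 paths.
Via Auriga → Solent: 100% × 55% × 45% = 24.75%.
Via Solent: 45% × 45% = 20.25%.
Via Auriga: 100% × 48% = 48%.
Direct stake: 5% = 5%.
Total: 24.75% + 20.25% + 48% + 5% = 98%.
Rounded: 98.00%.

98.00%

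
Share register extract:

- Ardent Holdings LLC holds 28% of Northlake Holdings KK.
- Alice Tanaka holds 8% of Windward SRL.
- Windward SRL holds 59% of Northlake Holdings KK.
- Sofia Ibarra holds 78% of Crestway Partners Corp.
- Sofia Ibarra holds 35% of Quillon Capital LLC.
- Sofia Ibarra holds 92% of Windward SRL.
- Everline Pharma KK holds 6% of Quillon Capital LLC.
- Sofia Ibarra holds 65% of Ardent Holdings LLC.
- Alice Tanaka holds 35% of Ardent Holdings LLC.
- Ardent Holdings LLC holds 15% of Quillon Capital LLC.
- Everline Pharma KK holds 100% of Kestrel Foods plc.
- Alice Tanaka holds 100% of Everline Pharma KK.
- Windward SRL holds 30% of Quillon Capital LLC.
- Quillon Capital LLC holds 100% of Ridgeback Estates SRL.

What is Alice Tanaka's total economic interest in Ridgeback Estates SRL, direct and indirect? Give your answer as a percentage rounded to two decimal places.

Alice reaches Ridgeback along 3 paths.
Via Ardent → Quillon: 35% × 15% × 100% = 5.25%.
Via Windward → Quillon: 8% × 30% × 100% = 2.4%.
Via Everline → Quillon: 100% × 6% × 100% = 6%.
Total: 5.25% + 2.4% + 6% = 13.65%.

13.65%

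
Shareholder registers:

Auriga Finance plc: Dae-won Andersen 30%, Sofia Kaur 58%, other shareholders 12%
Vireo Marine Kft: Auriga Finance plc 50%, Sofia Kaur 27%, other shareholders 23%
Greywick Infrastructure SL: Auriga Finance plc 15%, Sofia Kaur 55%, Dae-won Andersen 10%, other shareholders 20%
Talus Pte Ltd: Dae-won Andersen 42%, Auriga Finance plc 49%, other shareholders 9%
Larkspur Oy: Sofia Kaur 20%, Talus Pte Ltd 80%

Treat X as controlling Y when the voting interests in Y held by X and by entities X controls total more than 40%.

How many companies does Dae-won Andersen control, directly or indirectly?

2

Dae-won holds 42% of Talus, so Dae-won controls Talus.
Talus holds 80% of Larkspur, so Dae-won controls Larkspur.
No other company's threshold is met.
Dae-won controls 2 companies.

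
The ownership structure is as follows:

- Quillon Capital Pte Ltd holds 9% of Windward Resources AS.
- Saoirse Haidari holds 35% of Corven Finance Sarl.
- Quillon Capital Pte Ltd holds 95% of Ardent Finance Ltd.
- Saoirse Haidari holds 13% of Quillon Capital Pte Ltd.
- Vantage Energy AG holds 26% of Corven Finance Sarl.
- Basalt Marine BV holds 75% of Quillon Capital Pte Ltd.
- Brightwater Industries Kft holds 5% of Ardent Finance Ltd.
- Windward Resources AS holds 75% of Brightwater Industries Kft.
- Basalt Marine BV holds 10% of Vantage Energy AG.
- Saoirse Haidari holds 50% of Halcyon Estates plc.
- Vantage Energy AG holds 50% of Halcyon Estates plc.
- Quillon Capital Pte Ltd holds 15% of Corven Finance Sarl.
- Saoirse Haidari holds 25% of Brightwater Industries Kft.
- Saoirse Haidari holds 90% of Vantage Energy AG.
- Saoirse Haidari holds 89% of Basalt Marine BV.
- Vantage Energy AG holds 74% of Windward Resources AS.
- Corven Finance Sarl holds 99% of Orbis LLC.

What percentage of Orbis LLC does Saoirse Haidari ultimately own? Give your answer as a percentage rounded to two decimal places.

Saoirse reaches Orbis along 5 paths.
Via Vantage → Corven: 90% × 26% × 99% = 23.166%.
Via Basalt → Vantage → Corven: 89% × 10% × 26% × 99% = 2.29086%.
Via Corven: 35% × 99% = 34.65%.
Via Basalt → Quillon → Corven: 89% × 75% × 15% × 99% = 9.912375%.
Via Quillon → Corven: 13% × 15% × 99% = 1.9305%.
Total: 23.166% + 2.29086% + 34.65% + 9.912375% + 1.9305% = 71.949735%.
Rounded: 71.95%.

71.95%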